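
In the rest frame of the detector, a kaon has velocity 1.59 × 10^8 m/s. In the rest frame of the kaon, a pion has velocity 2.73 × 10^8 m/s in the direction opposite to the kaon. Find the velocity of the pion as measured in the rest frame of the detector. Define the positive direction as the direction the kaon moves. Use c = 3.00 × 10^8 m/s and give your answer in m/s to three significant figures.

In units of c (dividing by 3.00 × 10^8 m/s): v = 0.530, u' = -0.910.
u = (u' + v)/(1 + u'v/c²):
u = (-0.910 + 0.530) / (1 + (-0.910)·0.530) = -0.3800/0.5177 = -0.7340
(Galilean addition would give -0.380c.)
Converting back: u = -0.7340 × 3.00 × 10^8 m/s.

-2.20 × 10^8 m/s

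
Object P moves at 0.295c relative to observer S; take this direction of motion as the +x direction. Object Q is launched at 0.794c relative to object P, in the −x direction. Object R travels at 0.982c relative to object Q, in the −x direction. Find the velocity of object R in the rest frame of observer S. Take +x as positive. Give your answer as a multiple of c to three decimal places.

Apply u = (u' + v)/(1 + u'v/c²) successively, working outward toward observer S.
Start: velocity of object P relative to observer S = 0.2950c.
Compose with object Q (u' = -0.794 in object P frame): u_1 = (-0.794 + 0.295) / (1 + (-0.794)·0.295) = -0.4990/0.7658 = -0.6516.
Compose with object R (u' = -0.982 in object Q frame): u_2 = (-0.982 + (-0.652)) / (1 + (-0.982)·(-0.652)) = -1.6336/1.6399 = -0.9962.

-0.996c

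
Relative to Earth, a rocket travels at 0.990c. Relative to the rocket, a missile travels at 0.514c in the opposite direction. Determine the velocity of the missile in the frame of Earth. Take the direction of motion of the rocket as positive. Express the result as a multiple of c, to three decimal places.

+0.969c

With v = 0.990 and u' = -0.514 (in units of c),
u = (u' + v)/(1 + u'v/c²):
u = (-0.514 + 0.990) / (1 + (-0.514)·0.990) = 0.4760/0.4911 = 0.9692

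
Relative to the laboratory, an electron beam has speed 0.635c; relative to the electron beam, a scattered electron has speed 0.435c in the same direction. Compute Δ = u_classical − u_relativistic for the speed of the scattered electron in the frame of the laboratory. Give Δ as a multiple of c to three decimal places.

Δ = 0.232c

Galilean: u_cl = 0.435 + 0.635 = 1.0700.
Relativistic: u_rel = (0.435 + 0.635) / (1 + 0.435·0.635) = 1.0700/1.2762 = 0.8384.
Δ = 1.0700 − 0.8384 = 0.2316.
(The classical prediction exceeds c; the relativistic result does not.)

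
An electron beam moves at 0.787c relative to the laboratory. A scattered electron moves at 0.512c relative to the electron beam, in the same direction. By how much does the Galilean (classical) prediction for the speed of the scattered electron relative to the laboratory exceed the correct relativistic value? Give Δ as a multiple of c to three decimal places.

Δ = 0.373c

Galilean: u_cl = 0.512 + 0.787 = 1.2990.
Relativistic: u_rel = (0.512 + 0.787) / (1 + 0.512·0.787) = 1.2990/1.4029 = 0.9259.
Δ = 1.2990 − 0.9259 = 0.3731.
(The classical prediction exceeds c; the relativistic result does not.)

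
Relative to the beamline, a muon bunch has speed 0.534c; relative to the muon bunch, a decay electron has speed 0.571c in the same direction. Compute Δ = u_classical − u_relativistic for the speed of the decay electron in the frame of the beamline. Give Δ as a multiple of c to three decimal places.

Δ = 0.258c

Galilean: u_cl = 0.571 + 0.534 = 1.1050.
Relativistic: u_rel = (0.571 + 0.534) / (1 + 0.571·0.534) = 1.1050/1.3049 = 0.8468.
Δ = 1.1050 − 0.8468 = 0.2582.
(The classical prediction exceeds c; the relativistic result does not.)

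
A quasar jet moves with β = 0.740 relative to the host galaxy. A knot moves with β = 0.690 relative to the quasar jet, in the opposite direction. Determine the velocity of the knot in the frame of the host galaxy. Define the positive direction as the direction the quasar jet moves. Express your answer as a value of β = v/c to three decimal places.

With v = 0.740 and u' = -0.690 (in units of c),
u = (u' + v)/(1 + u'v/c²):
u = (-0.690 + 0.740) / (1 + (-0.690)·0.740) = 0.0500/0.4894 = 0.1022
(Galilean addition would give +0.050c.)

β = +0.102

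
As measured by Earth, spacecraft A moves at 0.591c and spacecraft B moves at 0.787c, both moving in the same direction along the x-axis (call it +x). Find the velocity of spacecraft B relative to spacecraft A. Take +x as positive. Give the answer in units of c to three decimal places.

β_A = 0.591, β_B = 0.787.
Transform to A's frame with the inverse velocity-addition law: u' = (u − v)/(1 − uv/c²), taking u = β_B and v = β_A.
u' = (0.787 − 0.591) / (1 − (0.591)(0.787)) = 0.1960/0.5349 = 0.3664.

+0.366c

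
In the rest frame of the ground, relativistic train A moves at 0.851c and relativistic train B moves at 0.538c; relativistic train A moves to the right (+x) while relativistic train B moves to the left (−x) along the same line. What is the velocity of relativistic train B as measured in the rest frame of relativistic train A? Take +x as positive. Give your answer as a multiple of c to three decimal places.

β_A = 0.851, β_B = -0.538.
Transform to A's frame with the inverse velocity-addition law: u' = (u − v)/(1 − uv/c²), taking u = β_B and v = β_A.
u' = (-0.538 − 0.851) / (1 − (0.851)(-0.538)) = -1.3890/1.4578 = -0.9528.

-0.953c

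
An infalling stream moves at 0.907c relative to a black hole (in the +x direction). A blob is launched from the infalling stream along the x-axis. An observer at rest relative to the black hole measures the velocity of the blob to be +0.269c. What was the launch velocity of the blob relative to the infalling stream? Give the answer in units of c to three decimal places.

-0.844c

Invert the composition law: u' = (u − v)/(1 − uv/c²).
u' = (0.269 − 0.907) / (1 − (0.269)(0.907)) = -0.6380/0.7560 = -0.8439.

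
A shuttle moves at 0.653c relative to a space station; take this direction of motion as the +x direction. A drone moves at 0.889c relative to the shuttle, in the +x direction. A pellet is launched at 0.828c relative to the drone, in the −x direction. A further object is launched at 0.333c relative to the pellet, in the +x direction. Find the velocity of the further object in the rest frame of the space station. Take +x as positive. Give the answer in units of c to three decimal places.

+0.877c

Apply u = (u' + v)/(1 + u'v/c²) successively, working outward toward the space station.
Start: velocity of the shuttle relative to the space station = 0.6530c.
Compose with the drone (u' = 0.889 in the shuttle frame): u_1 = (0.889 + 0.653) / (1 + 0.889·0.653) = 1.5420/1.5805 = 0.9756.
Compose with the pellet (u' = -0.828 in the drone frame): u_2 = (-0.828 + 0.976) / (1 + (-0.828)·0.976) = 0.1476/0.1922 = 0.7682.
Compose with the further object (u' = 0.333 in the pellet frame): u_3 = (0.333 + 0.768) / (1 + 0.333·0.768) = 1.1012/1.2558 = 0.8769.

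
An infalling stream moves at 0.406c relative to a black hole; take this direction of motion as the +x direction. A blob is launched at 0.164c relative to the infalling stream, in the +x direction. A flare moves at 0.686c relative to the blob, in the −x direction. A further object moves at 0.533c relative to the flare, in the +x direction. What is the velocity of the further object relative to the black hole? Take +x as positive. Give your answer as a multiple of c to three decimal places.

Apply u = (u' + v)/(1 + u'v/c²) successively, working outward toward the black hole.
Start: velocity of the infalling stream relative to the black hole = 0.4060c.
Compose with the blob (u' = 0.164 in the infalling stream frame): u_1 = (0.164 + 0.406) / (1 + 0.164·0.406) = 0.5700/1.0666 = 0.5344.
Compose with the flare (u' = -0.686 in the blob frame): u_2 = (-0.686 + 0.534) / (1 + (-0.686)·0.534) = -0.1516/0.6334 = -0.2393.
Compose with the further object (u' = 0.533 in the flare frame): u_3 = (0.533 + (-0.239)) / (1 + 0.533·(-0.239)) = 0.2937/0.8724 = 0.3366.

+0.337c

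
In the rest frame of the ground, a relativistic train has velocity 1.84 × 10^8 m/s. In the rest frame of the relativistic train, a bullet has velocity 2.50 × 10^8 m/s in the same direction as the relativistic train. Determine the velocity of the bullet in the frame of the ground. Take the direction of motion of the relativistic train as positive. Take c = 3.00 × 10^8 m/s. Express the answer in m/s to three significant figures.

2.87 × 10^8 m/s

In units of c (dividing by 3.00 × 10^8 m/s): v = 0.613, u' = 0.833.
u = (u' + v)/(1 + u'v/c²):
u = (0.833 + 0.613) / (1 + 0.833·0.613) = 1.4467/1.5111 = 0.9574
(Galilean addition would give +1.447c, exceeding c.)
Converting back: u = 0.9574 × 3.00 × 10^8 m/s.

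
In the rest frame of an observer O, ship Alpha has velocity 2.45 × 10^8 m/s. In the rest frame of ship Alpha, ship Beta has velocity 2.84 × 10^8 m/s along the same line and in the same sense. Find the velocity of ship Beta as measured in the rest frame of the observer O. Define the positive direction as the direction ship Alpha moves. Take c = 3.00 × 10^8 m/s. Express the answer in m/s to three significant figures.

2.98 × 10^8 m/s

In units of c (dividing by 3.00 × 10^8 m/s): v = 0.817, u' = 0.947.
u = (u' + v)/(1 + u'v/c²):
u = (0.947 + 0.817) / (1 + 0.947·0.817) = 1.7633/1.7731 = 0.9945
(Galilean addition would give +1.763c, exceeding c.)
Converting back: u = 0.9945 × 3.00 × 10^8 m/s.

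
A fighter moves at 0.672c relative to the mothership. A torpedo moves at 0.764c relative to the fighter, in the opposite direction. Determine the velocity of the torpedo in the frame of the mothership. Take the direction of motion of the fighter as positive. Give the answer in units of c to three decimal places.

-0.189c

With v = 0.672 and u' = -0.764 (in units of c),
u = (u' + v)/(1 + u'v/c²):
u = (-0.764 + 0.672) / (1 + (-0.764)·0.672) = -0.0920/0.4866 = -0.1891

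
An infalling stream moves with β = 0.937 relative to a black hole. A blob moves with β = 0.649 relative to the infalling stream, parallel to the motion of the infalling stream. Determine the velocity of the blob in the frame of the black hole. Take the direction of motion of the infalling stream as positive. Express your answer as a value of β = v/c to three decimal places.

With v = 0.937 and u' = 0.649 (in units of c),
u = (u' + v)/(1 + u'v/c²):
u = (0.649 + 0.937) / (1 + 0.649·0.937) = 1.5860/1.6081 = 0.9862
(Galilean addition would give +1.586c, exceeding c.)

β = 0.986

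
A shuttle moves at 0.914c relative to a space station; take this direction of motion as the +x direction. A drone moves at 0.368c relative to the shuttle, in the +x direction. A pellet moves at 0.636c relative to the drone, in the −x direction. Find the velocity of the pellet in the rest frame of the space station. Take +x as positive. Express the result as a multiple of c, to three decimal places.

+0.829c

Apply u = (u' + v)/(1 + u'v/c²) successively, working outward toward the space station.
Start: velocity of the shuttle relative to the space station = 0.9140c.
Compose with the drone (u' = 0.368 in the shuttle frame): u_1 = (0.368 + 0.914) / (1 + 0.368·0.914) = 1.2820/1.3364 = 0.9593.
Compose with the pellet (u' = -0.636 in the drone frame): u_2 = (-0.636 + 0.959) / (1 + (-0.636)·0.959) = 0.3233/0.3899 = 0.8293.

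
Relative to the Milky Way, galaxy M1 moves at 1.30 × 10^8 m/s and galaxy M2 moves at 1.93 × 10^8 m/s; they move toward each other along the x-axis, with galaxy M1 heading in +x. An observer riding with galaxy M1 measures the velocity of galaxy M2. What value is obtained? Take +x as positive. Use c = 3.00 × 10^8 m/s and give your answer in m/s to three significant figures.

-2.53 × 10^8 m/s

β_A = 0.433, β_B = -0.643 (dividing each by c = 3.00 × 10^8 m/s).
Transform to A's frame with the inverse velocity-addition law: u' = (u − v)/(1 − uv/c²), taking u = β_B and v = β_A.
u' = (-0.643 − 0.433) / (1 − (0.433)(-0.643)) = -1.0767/1.2788 = -0.8419.
u' = -0.8419 × 3.00 × 10^8 m/s.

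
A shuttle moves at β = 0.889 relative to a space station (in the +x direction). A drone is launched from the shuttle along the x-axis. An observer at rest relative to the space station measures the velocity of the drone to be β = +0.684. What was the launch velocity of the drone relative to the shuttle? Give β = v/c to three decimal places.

Invert the composition law: u' = (u − v)/(1 − uv/c²).
u' = (0.684 − 0.889) / (1 − (0.684)(0.889)) = -0.2050/0.3919 = -0.5231.

β = -0.523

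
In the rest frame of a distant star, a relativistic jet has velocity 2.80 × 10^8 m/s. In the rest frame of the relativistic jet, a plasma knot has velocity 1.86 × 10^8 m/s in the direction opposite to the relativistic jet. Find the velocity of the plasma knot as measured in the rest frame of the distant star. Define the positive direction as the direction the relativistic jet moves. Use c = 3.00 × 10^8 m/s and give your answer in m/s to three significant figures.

+2.23 × 10^8 m/s

In units of c (dividing by 3.00 × 10^8 m/s): v = 0.933, u' = -0.620.
u = (u' + v)/(1 + u'v/c²):
u = (-0.620 + 0.933) / (1 + (-0.620)·0.933) = 0.3133/0.4213 = 0.7437
(Galilean addition would give +0.313c.)
Converting back: u = 0.7437 × 3.00 × 10^8 m/s.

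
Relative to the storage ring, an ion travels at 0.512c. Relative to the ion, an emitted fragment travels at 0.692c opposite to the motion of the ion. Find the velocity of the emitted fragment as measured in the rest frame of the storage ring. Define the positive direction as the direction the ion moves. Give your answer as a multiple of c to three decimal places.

With v = 0.512 and u' = -0.692 (in units of c),
u = (u' + v)/(1 + u'v/c²):
u = (-0.692 + 0.512) / (1 + (-0.692)·0.512) = -0.1800/0.6457 = -0.2788
(Galilean addition would give -0.180c.)

-0.279c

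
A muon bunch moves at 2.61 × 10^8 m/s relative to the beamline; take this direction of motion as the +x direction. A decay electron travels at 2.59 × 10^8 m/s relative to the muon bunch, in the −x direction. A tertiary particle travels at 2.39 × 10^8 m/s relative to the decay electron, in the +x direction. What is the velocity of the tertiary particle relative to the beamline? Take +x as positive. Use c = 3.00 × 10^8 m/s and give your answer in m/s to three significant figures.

+2.42 × 10^8 m/s

Apply u = (u' + v)/(1 + u'v/c²) successively, working outward toward the beamline.
(Dividing each given speed by c = 3.00 × 10^8 m/s to work in units of c.)
Start: velocity of the muon bunch relative to the beamline = 0.8700c.
Compose with the decay electron (u' = -0.863 in the muon bunch frame): u_1 = (-0.863 + 0.870) / (1 + (-0.863)·0.870) = 0.0067/0.2489 = 0.0268.
Compose with the tertiary particle (u' = 0.797 in the decay electron frame): u_2 = (0.797 + 0.027) / (1 + 0.797·0.027) = 0.8235/1.0213 = 0.8062.
So u = 0.8062 × 3.00 × 10^8 m/s.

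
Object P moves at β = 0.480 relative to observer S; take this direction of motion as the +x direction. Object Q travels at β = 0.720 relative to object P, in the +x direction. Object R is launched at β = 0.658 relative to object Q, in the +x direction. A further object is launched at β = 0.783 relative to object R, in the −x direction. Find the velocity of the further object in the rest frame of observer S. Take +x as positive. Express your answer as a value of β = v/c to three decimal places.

Apply u = (u' + v)/(1 + u'v/c²) successively, working outward toward observer S.
Start: velocity of object P relative to observer S = 0.4800c.
Compose with object Q (u' = 0.720 in object P frame): u_1 = (0.720 + 0.480) / (1 + 0.720·0.480) = 1.2000/1.3456 = 0.8918.
Compose with object R (u' = 0.658 in object Q frame): u_2 = (0.658 + 0.892) / (1 + 0.658·0.892) = 1.5498/1.5868 = 0.9767.
Compose with the further object (u' = -0.783 in object R frame): u_3 = (-0.783 + 0.977) / (1 + (-0.783)·0.977) = 0.1937/0.2353 = 0.8233.

β = +0.823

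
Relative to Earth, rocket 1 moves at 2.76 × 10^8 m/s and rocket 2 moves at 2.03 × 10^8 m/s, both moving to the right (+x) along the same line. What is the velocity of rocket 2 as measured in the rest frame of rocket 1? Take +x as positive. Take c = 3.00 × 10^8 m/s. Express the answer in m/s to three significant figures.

-1.93 × 10^8 m/s

β_A = 0.920, β_B = 0.677 (dividing each by c = 3.00 × 10^8 m/s).
Transform to A's frame with the inverse velocity-addition law: u' = (u − v)/(1 − uv/c²), taking u = β_B and v = β_A.
u' = (0.677 − 0.920) / (1 − (0.920)(0.677)) = -0.2433/0.3775 = -0.6446.
u' = -0.6446 × 3.00 × 10^8 m/s.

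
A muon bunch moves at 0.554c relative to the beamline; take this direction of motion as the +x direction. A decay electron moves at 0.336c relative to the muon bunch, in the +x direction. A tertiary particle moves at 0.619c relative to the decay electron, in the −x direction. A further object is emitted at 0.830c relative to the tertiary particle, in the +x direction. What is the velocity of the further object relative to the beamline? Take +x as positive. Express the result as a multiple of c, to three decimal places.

+0.893c

Apply u = (u' + v)/(1 + u'v/c²) successively, working outward toward the beamline.
Start: velocity of the muon bunch relative to the beamline = 0.5540c.
Compose with the decay electron (u' = 0.336 in the muon bunch frame): u_1 = (0.336 + 0.554) / (1 + 0.336·0.554) = 0.8900/1.1861 = 0.7503.
Compose with the tertiary particle (u' = -0.619 in the decay electron frame): u_2 = (-0.619 + 0.750) / (1 + (-0.619)·0.750) = 0.1313/0.5355 = 0.2452.
Compose with the further object (u' = 0.830 in the tertiary particle frame): u_3 = (0.830 + 0.245) / (1 + 0.830·0.245) = 1.0752/1.2035 = 0.8934.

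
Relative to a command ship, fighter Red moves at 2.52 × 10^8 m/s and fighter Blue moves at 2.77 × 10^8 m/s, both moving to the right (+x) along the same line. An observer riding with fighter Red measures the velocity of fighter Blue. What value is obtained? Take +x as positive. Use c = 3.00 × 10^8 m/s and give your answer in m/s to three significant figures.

β_A = 0.840, β_B = 0.923 (dividing each by c = 3.00 × 10^8 m/s).
Transform to A's frame with the inverse velocity-addition law: u' = (u − v)/(1 − uv/c²), taking u = β_B and v = β_A.
u' = (0.923 − 0.840) / (1 − (0.840)(0.923)) = 0.0833/0.2244 = 0.3714.
u' = 0.3714 × 3.00 × 10^8 m/s.

+1.11 × 10^8 m/s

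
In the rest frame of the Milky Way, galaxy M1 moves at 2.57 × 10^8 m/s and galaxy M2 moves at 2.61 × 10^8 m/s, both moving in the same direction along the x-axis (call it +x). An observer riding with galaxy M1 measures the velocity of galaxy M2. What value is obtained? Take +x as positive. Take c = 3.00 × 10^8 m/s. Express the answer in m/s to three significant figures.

β_A = 0.857, β_B = 0.870 (dividing each by c = 3.00 × 10^8 m/s).
Transform to A's frame with the inverse velocity-addition law: u' = (u − v)/(1 − uv/c²), taking u = β_B and v = β_A.
u' = (0.870 − 0.857) / (1 − (0.857)(0.870)) = 0.0133/0.2547 = 0.0523.
u' = 0.0523 × 3.00 × 10^8 m/s.

+1.57 × 10^7 m/s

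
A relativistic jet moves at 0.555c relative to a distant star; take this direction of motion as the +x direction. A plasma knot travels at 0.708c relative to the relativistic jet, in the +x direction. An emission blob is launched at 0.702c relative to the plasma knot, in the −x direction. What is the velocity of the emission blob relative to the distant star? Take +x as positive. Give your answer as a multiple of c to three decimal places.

Apply u = (u' + v)/(1 + u'v/c²) successively, working outward toward the distant star.
Start: velocity of the relativistic jet relative to the distant star = 0.5550c.
Compose with the plasma knot (u' = 0.708 in the relativistic jet frame): u_1 = (0.708 + 0.555) / (1 + 0.708·0.555) = 1.2630/1.3929 = 0.9067.
Compose with the emission blob (u' = -0.702 in the plasma knot frame): u_2 = (-0.702 + 0.907) / (1 + (-0.702)·0.907) = 0.2047/0.3635 = 0.5632.

+0.563c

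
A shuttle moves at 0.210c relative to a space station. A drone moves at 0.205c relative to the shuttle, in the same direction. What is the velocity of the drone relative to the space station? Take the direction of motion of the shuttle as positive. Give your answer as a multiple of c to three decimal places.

With v = 0.210 and u' = 0.205 (in units of c),
u = (u' + v)/(1 + u'v/c²):
u = (0.205 + 0.210) / (1 + 0.205·0.210) = 0.4150/1.0431 = 0.3979
(Galilean addition would give +0.415c.)

0.398c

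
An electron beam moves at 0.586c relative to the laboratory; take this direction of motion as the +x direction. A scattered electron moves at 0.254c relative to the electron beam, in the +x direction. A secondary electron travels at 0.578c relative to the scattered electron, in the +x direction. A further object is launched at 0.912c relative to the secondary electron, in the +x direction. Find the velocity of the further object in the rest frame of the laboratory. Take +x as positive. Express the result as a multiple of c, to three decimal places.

Apply u = (u' + v)/(1 + u'v/c²) successively, working outward toward the laboratory.
Start: velocity of the electron beam relative to the laboratory = 0.5860c.
Compose with the scattered electron (u' = 0.254 in the electron beam frame): u_1 = (0.254 + 0.586) / (1 + 0.254·0.586) = 0.8400/1.1488 = 0.7312.
Compose with the secondary electron (u' = 0.578 in the scattered electron frame): u_2 = (0.578 + 0.731) / (1 + 0.578·0.731) = 1.3092/1.4226 = 0.9203.
Compose with the further object (u' = 0.912 in the secondary electron frame): u_3 = (0.912 + 0.920) / (1 + 0.912·0.920) = 1.8323/1.8393 = 0.9962.

0.996c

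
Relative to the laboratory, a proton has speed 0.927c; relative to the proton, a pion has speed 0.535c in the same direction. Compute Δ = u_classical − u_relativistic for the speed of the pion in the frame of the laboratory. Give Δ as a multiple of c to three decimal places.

Galilean: u_cl = 0.535 + 0.927 = 1.4620.
Relativistic: u_rel = (0.535 + 0.927) / (1 + 0.535·0.927) = 1.4620/1.4959 = 0.9773.
Δ = 1.4620 − 0.9773 = 0.4847.
(The classical prediction exceeds c; the relativistic result does not.)

Δ = 0.485c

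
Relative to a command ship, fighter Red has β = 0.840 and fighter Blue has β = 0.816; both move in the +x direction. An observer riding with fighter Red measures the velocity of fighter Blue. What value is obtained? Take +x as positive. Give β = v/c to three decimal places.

β = -0.076

β_A = 0.840, β_B = 0.816.
Transform to A's frame with the inverse velocity-addition law: u' = (u − v)/(1 − uv/c²), taking u = β_B and v = β_A.
u' = (0.816 − 0.840) / (1 − (0.840)(0.816)) = -0.0240/0.3146 = -0.0763.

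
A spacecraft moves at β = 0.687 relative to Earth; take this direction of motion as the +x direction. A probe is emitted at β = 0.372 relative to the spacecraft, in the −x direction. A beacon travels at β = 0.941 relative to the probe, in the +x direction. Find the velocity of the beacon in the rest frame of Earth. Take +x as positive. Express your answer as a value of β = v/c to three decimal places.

β = +0.976

Apply u = (u' + v)/(1 + u'v/c²) successively, working outward toward Earth.
Start: velocity of the spacecraft relative to Earth = 0.6870c.
Compose with the probe (u' = -0.372 in the spacecraft frame): u_1 = (-0.372 + 0.687) / (1 + (-0.372)·0.687) = 0.3150/0.7444 = 0.4231.
Compose with the beacon (u' = 0.941 in the probe frame): u_2 = (0.941 + 0.423) / (1 + 0.941·0.423) = 1.3641/1.3982 = 0.9757.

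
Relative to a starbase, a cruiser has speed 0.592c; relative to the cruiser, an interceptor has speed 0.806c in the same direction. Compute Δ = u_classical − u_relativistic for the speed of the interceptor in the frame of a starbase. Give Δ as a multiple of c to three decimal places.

Galilean: u_cl = 0.806 + 0.592 = 1.3980.
Relativistic: u_rel = (0.806 + 0.592) / (1 + 0.806·0.592) = 1.3980/1.4772 = 0.9464.
Δ = 1.3980 − 0.9464 = 0.4516.
(The classical prediction exceeds c; the relativistic result does not.)

Δ = 0.452c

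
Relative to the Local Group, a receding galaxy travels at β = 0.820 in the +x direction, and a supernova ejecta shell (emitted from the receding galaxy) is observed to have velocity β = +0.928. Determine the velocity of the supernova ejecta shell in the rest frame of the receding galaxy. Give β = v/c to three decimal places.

Invert the composition law: u' = (u − v)/(1 − uv/c²).
u' = (0.928 − 0.820) / (1 − (0.928)(0.820)) = 0.1080/0.2390 = 0.4518.

β = +0.452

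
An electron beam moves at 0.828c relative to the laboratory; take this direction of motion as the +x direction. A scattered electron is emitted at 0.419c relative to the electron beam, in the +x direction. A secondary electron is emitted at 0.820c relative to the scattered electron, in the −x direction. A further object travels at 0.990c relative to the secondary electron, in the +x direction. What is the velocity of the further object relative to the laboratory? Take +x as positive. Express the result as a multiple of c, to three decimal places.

+0.996c

Apply u = (u' + v)/(1 + u'v/c²) successively, working outward toward the laboratory.
Start: velocity of the electron beam relative to the laboratory = 0.8280c.
Compose with the scattered electron (u' = 0.419 in the electron beam frame): u_1 = (0.419 + 0.828) / (1 + 0.419·0.828) = 1.2470/1.3469 = 0.9258.
Compose with the secondary electron (u' = -0.820 in the scattered electron frame): u_2 = (-0.820 + 0.926) / (1 + (-0.820)·0.926) = 0.1058/0.2408 = 0.4393.
Compose with the further object (u' = 0.990 in the secondary electron frame): u_3 = (0.990 + 0.439) / (1 + 0.990·0.439) = 1.4293/1.4349 = 0.9961.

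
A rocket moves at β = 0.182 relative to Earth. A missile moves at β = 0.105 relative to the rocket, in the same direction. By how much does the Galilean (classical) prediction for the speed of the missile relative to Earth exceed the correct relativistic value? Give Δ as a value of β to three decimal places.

Galilean: u_cl = 0.105 + 0.182 = 0.2870.
Relativistic: u_rel = (0.105 + 0.182) / (1 + 0.105·0.182) = 0.2870/1.0191 = 0.2816.
Δ = 0.2870 − 0.2816 = 0.0054.

Δ = 0.005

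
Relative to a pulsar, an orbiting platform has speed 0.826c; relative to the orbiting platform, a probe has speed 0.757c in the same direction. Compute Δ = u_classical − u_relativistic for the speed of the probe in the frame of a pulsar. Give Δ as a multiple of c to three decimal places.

Δ = 0.609c

Galilean: u_cl = 0.757 + 0.826 = 1.5830.
Relativistic: u_rel = (0.757 + 0.826) / (1 + 0.757·0.826) = 1.5830/1.6253 = 0.9740.
Δ = 1.5830 − 0.9740 = 0.6090.
(The classical prediction exceeds c; the relativistic result does not.)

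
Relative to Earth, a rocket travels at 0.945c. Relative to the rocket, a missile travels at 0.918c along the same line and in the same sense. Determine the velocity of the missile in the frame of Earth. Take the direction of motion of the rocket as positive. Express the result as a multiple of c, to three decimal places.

0.998c

With v = 0.945 and u' = 0.918 (in units of c),
u = (u' + v)/(1 + u'v/c²):
u = (0.918 + 0.945) / (1 + 0.918·0.945) = 1.8630/1.8675 = 0.9976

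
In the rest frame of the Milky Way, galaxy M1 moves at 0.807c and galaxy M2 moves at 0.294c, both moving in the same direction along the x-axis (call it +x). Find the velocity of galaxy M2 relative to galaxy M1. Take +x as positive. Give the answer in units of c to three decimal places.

-0.673c

β_A = 0.807, β_B = 0.294.
Transform to A's frame with the inverse velocity-addition law: u' = (u − v)/(1 − uv/c²), taking u = β_B and v = β_A.
u' = (0.294 − 0.807) / (1 − (0.807)(0.294)) = -0.5130/0.7627 = -0.6726.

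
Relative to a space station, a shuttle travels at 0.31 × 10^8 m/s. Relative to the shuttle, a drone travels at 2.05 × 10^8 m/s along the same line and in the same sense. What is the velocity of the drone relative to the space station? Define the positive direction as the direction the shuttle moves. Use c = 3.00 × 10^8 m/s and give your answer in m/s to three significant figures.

2.20 × 10^8 m/s

In units of c (dividing by 3.00 × 10^8 m/s): v = 0.103, u' = 0.683.
u = (u' + v)/(1 + u'v/c²):
u = (0.683 + 0.103) / (1 + 0.683·0.103) = 0.7867/1.0706 = 0.7348
Converting back: u = 0.7348 × 3.00 × 10^8 m/s.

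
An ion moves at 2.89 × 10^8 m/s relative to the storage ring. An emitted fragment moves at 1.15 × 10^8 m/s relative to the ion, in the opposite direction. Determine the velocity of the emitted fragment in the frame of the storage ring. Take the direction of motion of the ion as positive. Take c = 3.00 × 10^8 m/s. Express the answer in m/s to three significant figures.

+2.76 × 10^8 m/s

In units of c (dividing by 3.00 × 10^8 m/s): v = 0.963, u' = -0.383.
u = (u' + v)/(1 + u'v/c²):
u = (-0.383 + 0.963) / (1 + (-0.383)·0.963) = 0.5800/0.6307 = 0.9196
(Galilean addition would give +0.580c.)
Converting back: u = 0.9196 × 3.00 × 10^8 m/s.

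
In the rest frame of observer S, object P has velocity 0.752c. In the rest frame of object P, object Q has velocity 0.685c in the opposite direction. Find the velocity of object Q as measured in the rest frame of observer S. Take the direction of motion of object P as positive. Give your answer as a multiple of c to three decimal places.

+0.138c

With v = 0.752 and u' = -0.685 (in units of c),
u = (u' + v)/(1 + u'v/c²):
u = (-0.685 + 0.752) / (1 + (-0.685)·0.752) = 0.0670/0.4849 = 0.1382
(Galilean addition would give +0.067c.)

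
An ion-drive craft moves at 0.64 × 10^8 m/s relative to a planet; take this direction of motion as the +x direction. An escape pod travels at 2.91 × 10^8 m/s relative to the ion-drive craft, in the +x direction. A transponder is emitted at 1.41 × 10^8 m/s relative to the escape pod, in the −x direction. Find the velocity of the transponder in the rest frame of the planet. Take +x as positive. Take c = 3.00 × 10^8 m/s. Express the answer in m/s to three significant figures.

Apply u = (u' + v)/(1 + u'v/c²) successively, working outward toward the planet.
(Dividing each given speed by c = 3.00 × 10^8 m/s to work in units of c.)
Start: velocity of the ion-drive craft relative to the planet = 0.2133c.
Compose with the escape pod (u' = 0.970 in the ion-drive craft frame): u_1 = (0.970 + 0.213) / (1 + 0.970·0.213) = 1.1833/1.2069 = 0.9804.
Compose with the transponder (u' = -0.470 in the escape pod frame): u_2 = (-0.470 + 0.980) / (1 + (-0.470)·0.980) = 0.5104/0.5392 = 0.9467.
So u = 0.9467 × 3.00 × 10^8 m/s.

+2.84 × 10^8 m/s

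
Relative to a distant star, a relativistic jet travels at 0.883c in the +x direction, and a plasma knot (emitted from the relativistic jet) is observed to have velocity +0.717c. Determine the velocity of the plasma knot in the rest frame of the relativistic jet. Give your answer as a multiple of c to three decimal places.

Invert the composition law: u' = (u − v)/(1 − uv/c²).
u' = (0.717 − 0.883) / (1 − (0.717)(0.883)) = -0.1660/0.3669 = -0.4525.

-0.452c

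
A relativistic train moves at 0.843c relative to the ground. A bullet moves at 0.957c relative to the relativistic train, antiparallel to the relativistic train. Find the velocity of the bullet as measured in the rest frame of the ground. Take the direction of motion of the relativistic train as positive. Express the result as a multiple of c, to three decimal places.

-0.590c

With v = 0.843 and u' = -0.957 (in units of c),
u = (u' + v)/(1 + u'v/c²):
u = (-0.957 + 0.843) / (1 + (-0.957)·0.843) = -0.1140/0.1932 = -0.5899
(Galilean addition would give -0.114c.)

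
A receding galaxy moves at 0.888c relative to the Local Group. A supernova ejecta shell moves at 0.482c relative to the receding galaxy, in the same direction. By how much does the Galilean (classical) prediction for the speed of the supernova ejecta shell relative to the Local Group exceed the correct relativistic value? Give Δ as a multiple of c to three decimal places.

Δ = 0.411c

Galilean: u_cl = 0.482 + 0.888 = 1.3700.
Relativistic: u_rel = (0.482 + 0.888) / (1 + 0.482·0.888) = 1.3700/1.4280 = 0.9594.
Δ = 1.3700 − 0.9594 = 0.4106.
(The classical prediction exceeds c; the relativistic result does not.)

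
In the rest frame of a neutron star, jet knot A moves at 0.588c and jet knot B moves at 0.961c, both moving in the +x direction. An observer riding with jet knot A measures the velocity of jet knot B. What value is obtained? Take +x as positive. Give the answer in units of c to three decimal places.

β_A = 0.588, β_B = 0.961.
Transform to A's frame with the inverse velocity-addition law: u' = (u − v)/(1 − uv/c²), taking u = β_B and v = β_A.
u' = (0.961 − 0.588) / (1 − (0.588)(0.961)) = 0.3730/0.4349 = 0.8576.

+0.858c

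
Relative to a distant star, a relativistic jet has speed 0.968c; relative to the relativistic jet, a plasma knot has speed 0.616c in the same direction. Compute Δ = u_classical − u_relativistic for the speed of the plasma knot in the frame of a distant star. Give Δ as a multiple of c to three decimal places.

Δ = 0.592c

Galilean: u_cl = 0.616 + 0.968 = 1.5840.
Relativistic: u_rel = (0.616 + 0.968) / (1 + 0.616·0.968) = 1.5840/1.5963 = 0.9923.
Δ = 1.5840 − 0.9923 = 0.5917.
(The classical prediction exceeds c; the relativistic result does not.)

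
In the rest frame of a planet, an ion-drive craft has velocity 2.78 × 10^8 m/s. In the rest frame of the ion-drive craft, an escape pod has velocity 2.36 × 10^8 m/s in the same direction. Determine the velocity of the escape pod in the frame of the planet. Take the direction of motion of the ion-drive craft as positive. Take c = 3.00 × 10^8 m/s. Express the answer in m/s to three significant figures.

2.97 × 10^8 m/s

In units of c (dividing by 3.00 × 10^8 m/s): v = 0.927, u' = 0.787.
u = (u' + v)/(1 + u'v/c²):
u = (0.787 + 0.927) / (1 + 0.787·0.927) = 1.7133/1.7290 = 0.9910
(Galilean addition would give +1.713c, exceeding c.)
Converting back: u = 0.9910 × 3.00 × 10^8 m/s.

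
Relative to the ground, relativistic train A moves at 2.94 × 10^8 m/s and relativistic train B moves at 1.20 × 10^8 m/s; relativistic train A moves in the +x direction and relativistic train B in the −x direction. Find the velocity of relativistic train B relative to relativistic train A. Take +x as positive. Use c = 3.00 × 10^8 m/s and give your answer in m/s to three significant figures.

-2.97 × 10^8 m/s

β_A = 0.980, β_B = -0.400 (dividing each by c = 3.00 × 10^8 m/s).
Transform to A's frame with the inverse velocity-addition law: u' = (u − v)/(1 − uv/c²), taking u = β_B and v = β_A.
u' = (-0.400 − 0.980) / (1 − (0.980)(-0.400)) = -1.3800/1.3920 = -0.9914.
u' = -0.9914 × 3.00 × 10^8 m/s.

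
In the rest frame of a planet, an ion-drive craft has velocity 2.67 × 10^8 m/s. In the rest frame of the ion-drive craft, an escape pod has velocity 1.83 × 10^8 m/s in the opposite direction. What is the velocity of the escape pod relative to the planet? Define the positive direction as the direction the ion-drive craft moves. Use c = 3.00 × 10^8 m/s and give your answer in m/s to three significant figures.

+1.84 × 10^8 m/s

In units of c (dividing by 3.00 × 10^8 m/s): v = 0.890, u' = -0.610.
u = (u' + v)/(1 + u'v/c²):
u = (-0.610 + 0.890) / (1 + (-0.610)·0.890) = 0.2800/0.4571 = 0.6126
(Galilean addition would give +0.280c.)
Converting back: u = 0.6126 × 3.00 × 10^8 m/s.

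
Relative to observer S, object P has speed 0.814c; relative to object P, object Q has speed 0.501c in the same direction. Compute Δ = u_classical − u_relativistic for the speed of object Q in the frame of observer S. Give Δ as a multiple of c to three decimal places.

Galilean: u_cl = 0.501 + 0.814 = 1.3150.
Relativistic: u_rel = (0.501 + 0.814) / (1 + 0.501·0.814) = 1.3150/1.4078 = 0.9341.
Δ = 1.3150 − 0.9341 = 0.3809.
(The classical prediction exceeds c; the relativistic result does not.)

Δ = 0.381c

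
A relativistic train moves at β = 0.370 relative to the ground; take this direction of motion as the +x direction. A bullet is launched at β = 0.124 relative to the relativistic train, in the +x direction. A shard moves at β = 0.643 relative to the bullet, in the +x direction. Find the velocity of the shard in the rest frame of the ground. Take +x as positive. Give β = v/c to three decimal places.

Apply u = (u' + v)/(1 + u'v/c²) successively, working outward toward the ground.
Start: velocity of the relativistic train relative to the ground = 0.3700c.
Compose with the bullet (u' = 0.124 in the relativistic train frame): u_1 = (0.124 + 0.370) / (1 + 0.124·0.370) = 0.4940/1.0459 = 0.4723.
Compose with the shard (u' = 0.643 in the bullet frame): u_2 = (0.643 + 0.472) / (1 + 0.643·0.472) = 1.1153/1.3037 = 0.8555.

β = 0.856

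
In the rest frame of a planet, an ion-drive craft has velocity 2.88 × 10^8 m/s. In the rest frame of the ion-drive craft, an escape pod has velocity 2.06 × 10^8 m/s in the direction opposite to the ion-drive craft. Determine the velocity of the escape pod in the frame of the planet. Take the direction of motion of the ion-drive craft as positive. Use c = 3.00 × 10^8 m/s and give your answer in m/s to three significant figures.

+2.41 × 10^8 m/s

In units of c (dividing by 3.00 × 10^8 m/s): v = 0.960, u' = -0.687.
u = (u' + v)/(1 + u'v/c²):
u = (-0.687 + 0.960) / (1 + (-0.687)·0.960) = 0.2733/0.3408 = 0.8020
(Galilean addition would give +0.273c.)
Converting back: u = 0.8020 × 3.00 × 10^8 m/s.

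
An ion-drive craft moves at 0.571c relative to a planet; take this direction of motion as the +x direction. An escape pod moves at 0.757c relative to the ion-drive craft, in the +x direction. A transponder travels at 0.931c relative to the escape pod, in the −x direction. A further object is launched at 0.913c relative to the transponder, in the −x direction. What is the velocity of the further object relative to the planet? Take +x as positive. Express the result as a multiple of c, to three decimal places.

Apply u = (u' + v)/(1 + u'v/c²) successively, working outward toward the planet.
Start: velocity of the ion-drive craft relative to the planet = 0.5710c.
Compose with the escape pod (u' = 0.757 in the ion-drive craft frame): u_1 = (0.757 + 0.571) / (1 + 0.757·0.571) = 1.3280/1.4322 = 0.9272.
Compose with the transponder (u' = -0.931 in the escape pod frame): u_2 = (-0.931 + 0.927) / (1 + (-0.931)·0.927) = -0.0038/0.1368 = -0.0277.
Compose with the further object (u' = -0.913 in the transponder frame): u_3 = (-0.913 + (-0.028)) / (1 + (-0.913)·(-0.028)) = -0.9407/1.0253 = -0.9175.

-0.917c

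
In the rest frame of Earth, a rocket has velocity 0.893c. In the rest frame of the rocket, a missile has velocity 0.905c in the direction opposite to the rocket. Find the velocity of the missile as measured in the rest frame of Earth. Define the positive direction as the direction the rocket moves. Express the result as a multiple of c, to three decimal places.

With v = 0.893 and u' = -0.905 (in units of c),
u = (u' + v)/(1 + u'v/c²):
u = (-0.905 + 0.893) / (1 + (-0.905)·0.893) = -0.0120/0.1918 = -0.0626

-0.063c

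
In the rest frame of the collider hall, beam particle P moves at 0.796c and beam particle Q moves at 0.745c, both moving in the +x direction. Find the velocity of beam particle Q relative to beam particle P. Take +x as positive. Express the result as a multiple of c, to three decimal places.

β_A = 0.796, β_B = 0.745.
Transform to A's frame with the inverse velocity-addition law: u' = (u − v)/(1 − uv/c²), taking u = β_B and v = β_A.
u' = (0.745 − 0.796) / (1 − (0.796)(0.745)) = -0.0510/0.4070 = -0.1253.

-0.125c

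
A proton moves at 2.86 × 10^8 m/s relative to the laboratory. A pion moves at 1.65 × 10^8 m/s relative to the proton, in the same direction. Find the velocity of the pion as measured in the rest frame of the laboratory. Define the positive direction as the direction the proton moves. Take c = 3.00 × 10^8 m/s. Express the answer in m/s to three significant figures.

2.96 × 10^8 m/s

In units of c (dividing by 3.00 × 10^8 m/s): v = 0.953, u' = 0.550.
u = (u' + v)/(1 + u'v/c²):
u = (0.550 + 0.953) / (1 + 0.550·0.953) = 1.5033/1.5243 = 0.9862
(Galilean addition would give +1.503c, exceeding c.)
Converting back: u = 0.9862 × 3.00 × 10^8 m/s.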